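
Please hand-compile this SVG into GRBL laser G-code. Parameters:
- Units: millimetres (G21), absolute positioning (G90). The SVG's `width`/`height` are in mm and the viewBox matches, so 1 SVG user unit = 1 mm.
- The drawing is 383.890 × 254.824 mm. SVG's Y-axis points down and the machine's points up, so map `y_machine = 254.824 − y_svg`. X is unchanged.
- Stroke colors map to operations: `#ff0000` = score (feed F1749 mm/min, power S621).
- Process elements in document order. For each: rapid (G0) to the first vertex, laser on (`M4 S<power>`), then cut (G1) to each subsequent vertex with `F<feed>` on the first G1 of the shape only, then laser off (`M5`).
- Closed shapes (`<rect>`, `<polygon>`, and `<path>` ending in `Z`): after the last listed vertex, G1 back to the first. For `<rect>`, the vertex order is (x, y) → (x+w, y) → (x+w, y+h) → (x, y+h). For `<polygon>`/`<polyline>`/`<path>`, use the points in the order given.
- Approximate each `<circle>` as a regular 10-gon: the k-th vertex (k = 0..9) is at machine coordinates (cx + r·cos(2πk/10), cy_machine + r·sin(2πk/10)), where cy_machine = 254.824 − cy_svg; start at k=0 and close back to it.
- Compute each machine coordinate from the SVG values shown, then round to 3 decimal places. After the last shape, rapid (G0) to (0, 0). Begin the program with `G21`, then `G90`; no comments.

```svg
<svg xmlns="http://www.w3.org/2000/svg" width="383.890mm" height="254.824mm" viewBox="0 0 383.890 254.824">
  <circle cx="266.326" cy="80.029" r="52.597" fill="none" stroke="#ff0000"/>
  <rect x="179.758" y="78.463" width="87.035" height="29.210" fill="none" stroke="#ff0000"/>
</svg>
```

G21
G90
G0 X318.923 Y174.795
M4 S621
G1 X308.878 Y205.711 F1749
G1 X282.579 Y224.818
G1 X250.073 Y224.818
G1 X223.774 Y205.711
G1 X213.729 Y174.795
G1 X223.774 Y143.879
G1 X250.073 Y124.772
G1 X282.579 Y124.772
G1 X308.878 Y143.879
G1 X318.923 Y174.795
M5
G0 X179.758 Y176.361
M4 S621
G1 X266.793 Y176.361 F1749
G1 X266.793 Y147.151
G1 X179.758 Y147.151
G1 X179.758 Y176.361
M5
G0 X0.000 Y0.000

1 u = 1 mm; y_m = 254.824 − y.

[1] `<circle>` circle, #ff0000→score S621 F1749: (318.923,174.795) → (308.878,205.711) → (282.579,224.818) → (250.073,224.818) → (223.774,205.711) → (213.729,174.795) → (223.774,143.879) → (250.073,124.772) → (282.579,124.772) → (308.878,143.879) → (318.923,174.795) (closed)

[2] `<rect>` rectangle, #ff0000→score S621 F1749: (179.758,176.361) → (266.793,176.361) → (266.793,147.151) → (179.758,147.151) → (179.758,176.361) (closed)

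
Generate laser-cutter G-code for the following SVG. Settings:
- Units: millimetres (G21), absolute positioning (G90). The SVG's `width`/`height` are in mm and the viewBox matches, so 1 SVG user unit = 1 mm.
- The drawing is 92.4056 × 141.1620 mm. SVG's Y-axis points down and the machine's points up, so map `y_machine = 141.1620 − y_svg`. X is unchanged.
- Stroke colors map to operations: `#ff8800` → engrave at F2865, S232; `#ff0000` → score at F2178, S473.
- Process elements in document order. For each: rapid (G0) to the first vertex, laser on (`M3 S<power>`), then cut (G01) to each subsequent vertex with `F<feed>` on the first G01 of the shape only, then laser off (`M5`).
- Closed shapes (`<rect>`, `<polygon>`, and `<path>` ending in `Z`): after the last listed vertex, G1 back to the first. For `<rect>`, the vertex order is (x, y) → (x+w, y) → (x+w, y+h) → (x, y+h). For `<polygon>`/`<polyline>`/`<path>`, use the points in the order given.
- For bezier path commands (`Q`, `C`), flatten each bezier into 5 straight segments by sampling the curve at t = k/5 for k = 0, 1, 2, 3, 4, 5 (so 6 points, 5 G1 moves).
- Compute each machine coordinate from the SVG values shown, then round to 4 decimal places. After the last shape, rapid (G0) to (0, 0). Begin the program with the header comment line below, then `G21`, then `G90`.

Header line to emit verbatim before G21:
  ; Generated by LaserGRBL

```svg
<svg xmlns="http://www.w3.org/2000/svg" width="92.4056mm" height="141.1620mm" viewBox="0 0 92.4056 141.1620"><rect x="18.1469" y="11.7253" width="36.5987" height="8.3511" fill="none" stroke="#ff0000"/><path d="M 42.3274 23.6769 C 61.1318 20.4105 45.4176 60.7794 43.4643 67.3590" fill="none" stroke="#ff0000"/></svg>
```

1 u = 1 mm; y_m = 141.1620 − y.

[1] `<rect>` rectangle, #ff0000→score S473 F2178: (18.1469,129.4367) → (54.7456,129.4367) → (54.7456,121.0856) → (18.1469,121.0856) → (18.1469,129.4367) (closed)

[2] `<path>` cubic bezier, #ff0000→score S473 F2178: (42.3274,117.4851) → (49.8540,114.8281) → (51.4136,105.4150) → (49.3236,92.9622) → (45.9014,81.1861) → (43.4643,73.8030)

; Generated by LaserGRBL
G21
G90
G0 X18.1469 Y129.4367
M3 S473
G01 X54.7456 Y129.4367 F2178
G01 X54.7456 Y121.0856
G01 X18.1469 Y121.0856
G01 X18.1469 Y129.4367
M5
G0 X42.3274 Y117.4851
M3 S473
G01 X49.8540 Y114.8281 F2178
G01 X51.4136 Y105.4150
G01 X49.3236 Y92.9622
G01 X45.9014 Y81.1861
G01 X43.4643 Y73.8030
M5
G0 X0.0000 Y0.0000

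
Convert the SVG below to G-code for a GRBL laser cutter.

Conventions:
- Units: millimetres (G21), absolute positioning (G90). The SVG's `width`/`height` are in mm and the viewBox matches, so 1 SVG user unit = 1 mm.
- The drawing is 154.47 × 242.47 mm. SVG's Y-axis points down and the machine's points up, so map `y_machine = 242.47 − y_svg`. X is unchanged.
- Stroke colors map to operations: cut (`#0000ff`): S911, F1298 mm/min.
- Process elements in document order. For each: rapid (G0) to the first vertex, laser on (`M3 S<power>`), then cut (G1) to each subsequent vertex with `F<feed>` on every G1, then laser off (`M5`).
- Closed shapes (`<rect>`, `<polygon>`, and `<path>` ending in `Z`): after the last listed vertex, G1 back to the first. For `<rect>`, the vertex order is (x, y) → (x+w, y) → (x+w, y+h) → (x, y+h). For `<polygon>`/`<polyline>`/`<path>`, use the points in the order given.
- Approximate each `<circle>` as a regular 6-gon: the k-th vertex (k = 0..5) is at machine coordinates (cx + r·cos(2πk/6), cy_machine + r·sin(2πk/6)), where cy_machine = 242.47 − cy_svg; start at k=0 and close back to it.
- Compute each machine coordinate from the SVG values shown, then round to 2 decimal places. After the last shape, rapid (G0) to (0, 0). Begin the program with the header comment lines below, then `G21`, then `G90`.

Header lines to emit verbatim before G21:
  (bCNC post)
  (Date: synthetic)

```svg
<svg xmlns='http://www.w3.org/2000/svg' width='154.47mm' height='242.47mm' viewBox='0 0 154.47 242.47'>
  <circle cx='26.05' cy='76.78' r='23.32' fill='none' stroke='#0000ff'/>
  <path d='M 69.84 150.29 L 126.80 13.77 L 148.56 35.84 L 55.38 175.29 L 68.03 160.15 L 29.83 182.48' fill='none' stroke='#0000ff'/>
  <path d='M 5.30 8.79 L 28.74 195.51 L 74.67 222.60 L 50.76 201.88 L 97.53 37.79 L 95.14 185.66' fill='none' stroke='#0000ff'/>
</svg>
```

viewBox `0 0 154.47 242.47` with mm width/height → 1 unit = 1 mm. Flip: y_m = 242.47 − y_svg.

**Shape 1** — `<circle>` circle, stroke `#0000ff` → cut (S911, F1298). Machine vertices: (49.37,165.69) → (37.71,185.89) → (14.39,185.89) → (2.73,165.69) → (14.39,145.49) → (37.71,145.49) → (49.37,165.69). Closed: final G1 returns to the first vertex.

**Shape 2** — `<path>` open polyline, stroke `#0000ff` → cut (S911, F1298). Machine vertices: (69.84,92.18) → (126.80,228.70) → (148.56,206.63) → (55.38,67.18) → (68.03,82.32) → (29.83,59.99). Open path.

**Shape 3** — `<path>` open polyline, stroke `#0000ff` → cut (S911, F1298). Machine vertices: (5.30,233.68) → (28.74,46.96) → (74.67,19.87) → (50.76,40.59) → (97.53,204.68) → (95.14,56.81). Open path.

(bCNC post)
(Date: synthetic)
G21
G90
G0 X49.37 Y165.69
M3 S911
G1 X37.71 Y185.89 F1298
G1 X14.39 Y185.89 F1298
G1 X2.73 Y165.69 F1298
G1 X14.39 Y145.49 F1298
G1 X37.71 Y145.49 F1298
G1 X49.37 Y165.69 F1298
M5
G0 X69.84 Y92.18
M3 S911
G1 X126.80 Y228.70 F1298
G1 X148.56 Y206.63 F1298
G1 X55.38 Y67.18 F1298
G1 X68.03 Y82.32 F1298
G1 X29.83 Y59.99 F1298
M5
G0 X5.30 Y233.68
M3 S911
G1 X28.74 Y46.96 F1298
G1 X74.67 Y19.87 F1298
G1 X50.76 Y40.59 F1298
G1 X97.53 Y204.68 F1298
G1 X95.14 Y56.81 F1298
M5
G0 X0.00 Y0.00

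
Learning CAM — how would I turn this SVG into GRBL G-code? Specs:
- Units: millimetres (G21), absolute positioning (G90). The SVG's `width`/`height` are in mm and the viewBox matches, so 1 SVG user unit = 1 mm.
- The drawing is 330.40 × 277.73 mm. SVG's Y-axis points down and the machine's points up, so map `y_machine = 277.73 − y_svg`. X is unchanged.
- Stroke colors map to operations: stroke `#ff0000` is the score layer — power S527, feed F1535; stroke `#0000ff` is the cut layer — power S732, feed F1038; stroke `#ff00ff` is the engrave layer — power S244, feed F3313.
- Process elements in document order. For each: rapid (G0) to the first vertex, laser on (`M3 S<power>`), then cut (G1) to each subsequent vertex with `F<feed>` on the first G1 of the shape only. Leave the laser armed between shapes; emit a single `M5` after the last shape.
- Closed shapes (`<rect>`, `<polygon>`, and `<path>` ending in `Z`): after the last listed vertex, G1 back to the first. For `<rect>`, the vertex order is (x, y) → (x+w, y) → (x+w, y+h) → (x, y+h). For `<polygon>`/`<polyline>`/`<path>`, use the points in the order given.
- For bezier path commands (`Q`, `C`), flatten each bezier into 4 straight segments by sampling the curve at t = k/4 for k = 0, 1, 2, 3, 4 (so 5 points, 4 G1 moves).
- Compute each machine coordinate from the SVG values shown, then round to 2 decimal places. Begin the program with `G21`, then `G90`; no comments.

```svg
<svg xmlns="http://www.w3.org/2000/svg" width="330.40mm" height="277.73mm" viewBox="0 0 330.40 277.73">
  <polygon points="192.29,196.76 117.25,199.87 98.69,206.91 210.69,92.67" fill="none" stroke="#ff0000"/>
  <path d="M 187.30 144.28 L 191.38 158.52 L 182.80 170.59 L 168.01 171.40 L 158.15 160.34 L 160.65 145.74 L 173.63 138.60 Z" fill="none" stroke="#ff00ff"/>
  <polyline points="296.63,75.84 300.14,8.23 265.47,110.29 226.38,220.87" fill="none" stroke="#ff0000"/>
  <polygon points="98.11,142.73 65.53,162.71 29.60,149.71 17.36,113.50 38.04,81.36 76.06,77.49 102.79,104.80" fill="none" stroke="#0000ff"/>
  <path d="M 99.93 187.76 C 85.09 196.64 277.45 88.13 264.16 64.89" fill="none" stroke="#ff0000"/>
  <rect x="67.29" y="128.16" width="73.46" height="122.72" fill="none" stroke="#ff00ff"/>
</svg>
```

G21
G90
G0 X192.29 Y80.97
M3 S527
G1 X117.25 Y77.86 F1535
G1 X98.69 Y70.82
G1 X210.69 Y185.06
G1 X192.29 Y80.97
G0 X187.30 Y133.45
M3 S244
G1 X191.38 Y119.21 F3313
G1 X182.80 Y107.14
G1 X168.01 Y106.33
G1 X158.15 Y117.39
G1 X160.65 Y131.99
G1 X173.63 Y139.13
G1 X187.30 Y133.45
G0 X296.63 Y201.89
M3 S527
G1 X300.14 Y269.50 F1535
G1 X265.47 Y167.44
G1 X226.38 Y56.86
G0 X98.11 Y135.00
M3 S732
G1 X65.53 Y115.02 F1038
G1 X29.60 Y128.02
G1 X17.36 Y164.23
G1 X38.04 Y196.37
G1 X76.06 Y200.24
G1 X102.79 Y172.93
G1 X98.11 Y135.00
G0 X99.93 Y89.97
M3 S527
G1 X121.20 Y102.15 F1535
G1 X181.46 Y139.36
G1 X242.02 Y182.59
G1 X264.16 Y212.84
G0 X67.29 Y149.57
M3 S244
G1 X140.75 Y149.57 F3313
G1 X140.75 Y26.85
G1 X67.29 Y26.85
G1 X67.29 Y149.57
M5

viewBox `0 0 330.40 277.73` with mm width/height → 1 unit = 1 mm. Flip: y_m = 277.73 − y_svg.

**Shape 1** — `<polygon>` closed polygon, stroke `#ff0000` → score (S527, F1535). Machine vertices: (192.29,80.97) → (117.25,77.86) → (98.69,70.82) → (210.69,185.06) → (192.29,80.97). Closed: final G1 returns to the first vertex.

**Shape 2** — `<path>` regular polygon, stroke `#ff00ff` → engrave (S244, F3313). Machine vertices: (187.30,133.45) → (191.38,119.21) → (182.80,107.14) → (168.01,106.33) → (158.15,117.39) → (160.65,131.99) → (173.63,139.13) → (187.30,133.45). Closed: final G1 returns to the first vertex.

**Shape 3** — `<polyline>` open polyline, stroke `#ff0000` → score (S527, F1535). Machine vertices: (296.63,201.89) → (300.14,269.50) → (265.47,167.44) → (226.38,56.86). Open path.

**Shape 4** — `<polygon>` regular polygon, stroke `#0000ff` → cut (S732, F1038). Machine vertices: (98.11,135.00) → (65.53,115.02) → (29.60,128.02) → (17.36,164.23) → (38.04,196.37) → (76.06,200.24) → (102.79,172.93) → (98.11,135.00). Closed: final G1 returns to the first vertex.

**Shape 5** — `<path>` cubic bezier, stroke `#ff0000` → score (S527, F1535). Control points (SVG): P0=(99.93,187.76), P1=(85.09,196.64), P2=(277.45,88.13), P3=(264.16,64.89); sampled at t=k/4. Machine vertices: (99.93,89.97) → (121.20,102.15) → (181.46,139.36) → (242.02,182.59) → (264.16,212.84). Open path.

**Shape 6** — `<rect>` rectangle, stroke `#ff00ff` → engrave (S244, F3313). Machine vertices: (67.29,149.57) → (140.75,149.57) → (140.75,26.85) → (67.29,26.85) → (67.29,149.57). Closed: final G1 returns to the first vertex.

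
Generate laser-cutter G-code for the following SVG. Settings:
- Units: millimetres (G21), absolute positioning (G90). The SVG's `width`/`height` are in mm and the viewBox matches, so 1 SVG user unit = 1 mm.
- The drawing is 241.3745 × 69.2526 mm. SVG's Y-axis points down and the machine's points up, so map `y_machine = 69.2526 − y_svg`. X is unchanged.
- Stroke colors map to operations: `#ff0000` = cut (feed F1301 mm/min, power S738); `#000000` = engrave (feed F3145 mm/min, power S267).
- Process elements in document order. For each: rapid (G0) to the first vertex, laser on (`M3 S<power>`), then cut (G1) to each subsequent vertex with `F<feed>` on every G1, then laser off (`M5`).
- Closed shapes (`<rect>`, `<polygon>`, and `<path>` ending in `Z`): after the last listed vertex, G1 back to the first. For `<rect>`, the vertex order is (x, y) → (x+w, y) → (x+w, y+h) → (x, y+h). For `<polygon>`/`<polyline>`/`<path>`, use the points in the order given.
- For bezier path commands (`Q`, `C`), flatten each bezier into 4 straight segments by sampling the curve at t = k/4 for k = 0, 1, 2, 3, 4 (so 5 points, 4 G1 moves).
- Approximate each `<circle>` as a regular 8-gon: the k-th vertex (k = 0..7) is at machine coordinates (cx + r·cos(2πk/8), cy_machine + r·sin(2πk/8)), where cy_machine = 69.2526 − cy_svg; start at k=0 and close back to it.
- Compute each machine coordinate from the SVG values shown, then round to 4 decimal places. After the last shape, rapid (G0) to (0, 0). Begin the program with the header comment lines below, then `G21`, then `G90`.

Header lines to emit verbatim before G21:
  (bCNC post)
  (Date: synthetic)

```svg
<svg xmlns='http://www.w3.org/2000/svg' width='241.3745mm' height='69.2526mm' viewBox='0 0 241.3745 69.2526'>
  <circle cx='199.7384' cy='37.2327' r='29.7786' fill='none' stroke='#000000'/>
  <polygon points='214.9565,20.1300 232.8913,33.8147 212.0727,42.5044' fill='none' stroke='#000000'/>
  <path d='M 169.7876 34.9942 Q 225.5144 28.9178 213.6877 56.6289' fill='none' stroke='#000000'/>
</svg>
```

(bCNC post)
(Date: synthetic)
G21
G90
G0 X229.5170 Y32.0199
M3 S267
G1 X220.7950 Y53.0765 F3145
G1 X199.7384 Y61.7985 F3145
G1 X178.6818 Y53.0765 F3145
G1 X169.9598 Y32.0199 F3145
G1 X178.6818 Y10.9633 F3145
G1 X199.7384 Y2.2413 F3145
G1 X220.7950 Y10.9633 F3145
G1 X229.5170 Y32.0199 F3145
M5
G0 X214.9565 Y49.1226
M3 S267
G1 X232.8913 Y35.4379 F3145
G1 X212.0727 Y26.7482 F3145
G1 X214.9565 Y49.1226 F3145
M5
G0 X169.7876 Y34.2584
M3 S267
G1 X193.4289 Y35.1849 F3145
G1 X208.6260 Y31.8879 F3145
G1 X215.3790 Y24.3675 F3145
G1 X213.6877 Y12.6237 F3145
M5
G0 X0.0000 Y0.0000

viewBox `0 0 241.3745 69.2526` with mm width/height → 1 unit = 1 mm. Flip: y_m = 69.2526 − y_svg.

**Shape 1** — `<circle>` circle, stroke `#000000` → engrave (S267, F3145). Machine vertices: (229.5170,32.0199) → (220.7950,53.0765) → (199.7384,61.7985) → (178.6818,53.0765) → (169.9598,32.0199) → (178.6818,10.9633) → (199.7384,2.2413) → (220.7950,10.9633) → (229.5170,32.0199). Closed: final G1 returns to the first vertex.

**Shape 2** — `<polygon>` regular polygon, stroke `#000000` → engrave (S267, F3145). Machine vertices: (214.9565,49.1226) → (232.8913,35.4379) → (212.0727,26.7482) → (214.9565,49.1226). Closed: final G1 returns to the first vertex.

**Shape 3** — `<path>` quadratic bezier, stroke `#000000` → engrave (S267, F3145). Control points (SVG): P0=(169.7876,34.9942), P1=(225.5144,28.9178), P2=(213.6877,56.6289); sampled at t=k/4. Machine vertices: (169.7876,34.2584) → (193.4289,35.1849) → (208.6260,31.8879) → (215.3790,24.3675) → (213.6877,12.6237). Open path.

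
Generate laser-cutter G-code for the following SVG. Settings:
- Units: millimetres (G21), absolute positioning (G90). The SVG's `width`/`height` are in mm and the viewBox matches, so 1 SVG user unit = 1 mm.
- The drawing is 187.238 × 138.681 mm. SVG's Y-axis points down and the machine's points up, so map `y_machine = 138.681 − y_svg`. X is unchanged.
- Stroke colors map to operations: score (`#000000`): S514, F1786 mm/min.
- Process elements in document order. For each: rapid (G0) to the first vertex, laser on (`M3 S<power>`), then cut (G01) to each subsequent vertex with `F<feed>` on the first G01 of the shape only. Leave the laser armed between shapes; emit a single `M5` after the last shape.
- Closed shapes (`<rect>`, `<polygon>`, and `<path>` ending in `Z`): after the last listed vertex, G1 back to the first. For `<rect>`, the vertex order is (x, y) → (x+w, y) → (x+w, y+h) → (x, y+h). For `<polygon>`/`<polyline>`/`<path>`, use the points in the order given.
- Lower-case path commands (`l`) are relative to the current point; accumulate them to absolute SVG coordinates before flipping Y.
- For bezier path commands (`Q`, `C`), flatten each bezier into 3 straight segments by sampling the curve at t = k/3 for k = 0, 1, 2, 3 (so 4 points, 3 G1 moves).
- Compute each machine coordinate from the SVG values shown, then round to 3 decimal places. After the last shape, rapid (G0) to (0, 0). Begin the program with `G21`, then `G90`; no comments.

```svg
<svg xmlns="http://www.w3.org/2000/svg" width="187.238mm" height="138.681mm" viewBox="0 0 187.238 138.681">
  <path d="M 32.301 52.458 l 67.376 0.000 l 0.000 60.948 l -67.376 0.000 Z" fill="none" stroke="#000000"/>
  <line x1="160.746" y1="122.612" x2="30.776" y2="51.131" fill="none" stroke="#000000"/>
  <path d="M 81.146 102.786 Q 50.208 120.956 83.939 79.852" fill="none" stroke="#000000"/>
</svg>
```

Since the viewBox matches the mm dimensions, user units are millimetres directly. The only transform is the Y-flip y_m = 138.681 − y_svg.

Shape 1 is a rectangle drawn with `<path>`. Its stroke #000000 means score at S514, F1786. After flipping Y the toolpath is (32.301,86.223) → (99.677,86.223) → (99.677,25.275) → (32.301,25.275) → (32.301,86.223), returning to the start.

Shape 2 is a line segment drawn with `<line>`. Its stroke #000000 means score at S514, F1786. After flipping Y the toolpath is (160.746,16.069) → (30.776,87.550).

Shape 3 is a quadratic bezier drawn with `<path>`. Its stroke #000000 means score at S514, F1786. After flipping Y the toolpath is (81.146,35.895) → (67.706,30.368) → (68.637,38.012) → (83.939,58.829).

G21
G90
G0 X32.301 Y86.223
M3 S514
G01 X99.677 Y86.223 F1786
G01 X99.677 Y25.275
G01 X32.301 Y25.275
G01 X32.301 Y86.223
G0 X160.746 Y16.069
M3 S514
G01 X30.776 Y87.550 F1786
G0 X81.146 Y35.895
M3 S514
G01 X67.706 Y30.368 F1786
G01 X68.637 Y38.012
G01 X83.939 Y58.829
M5
G0 X0.000 Y0.000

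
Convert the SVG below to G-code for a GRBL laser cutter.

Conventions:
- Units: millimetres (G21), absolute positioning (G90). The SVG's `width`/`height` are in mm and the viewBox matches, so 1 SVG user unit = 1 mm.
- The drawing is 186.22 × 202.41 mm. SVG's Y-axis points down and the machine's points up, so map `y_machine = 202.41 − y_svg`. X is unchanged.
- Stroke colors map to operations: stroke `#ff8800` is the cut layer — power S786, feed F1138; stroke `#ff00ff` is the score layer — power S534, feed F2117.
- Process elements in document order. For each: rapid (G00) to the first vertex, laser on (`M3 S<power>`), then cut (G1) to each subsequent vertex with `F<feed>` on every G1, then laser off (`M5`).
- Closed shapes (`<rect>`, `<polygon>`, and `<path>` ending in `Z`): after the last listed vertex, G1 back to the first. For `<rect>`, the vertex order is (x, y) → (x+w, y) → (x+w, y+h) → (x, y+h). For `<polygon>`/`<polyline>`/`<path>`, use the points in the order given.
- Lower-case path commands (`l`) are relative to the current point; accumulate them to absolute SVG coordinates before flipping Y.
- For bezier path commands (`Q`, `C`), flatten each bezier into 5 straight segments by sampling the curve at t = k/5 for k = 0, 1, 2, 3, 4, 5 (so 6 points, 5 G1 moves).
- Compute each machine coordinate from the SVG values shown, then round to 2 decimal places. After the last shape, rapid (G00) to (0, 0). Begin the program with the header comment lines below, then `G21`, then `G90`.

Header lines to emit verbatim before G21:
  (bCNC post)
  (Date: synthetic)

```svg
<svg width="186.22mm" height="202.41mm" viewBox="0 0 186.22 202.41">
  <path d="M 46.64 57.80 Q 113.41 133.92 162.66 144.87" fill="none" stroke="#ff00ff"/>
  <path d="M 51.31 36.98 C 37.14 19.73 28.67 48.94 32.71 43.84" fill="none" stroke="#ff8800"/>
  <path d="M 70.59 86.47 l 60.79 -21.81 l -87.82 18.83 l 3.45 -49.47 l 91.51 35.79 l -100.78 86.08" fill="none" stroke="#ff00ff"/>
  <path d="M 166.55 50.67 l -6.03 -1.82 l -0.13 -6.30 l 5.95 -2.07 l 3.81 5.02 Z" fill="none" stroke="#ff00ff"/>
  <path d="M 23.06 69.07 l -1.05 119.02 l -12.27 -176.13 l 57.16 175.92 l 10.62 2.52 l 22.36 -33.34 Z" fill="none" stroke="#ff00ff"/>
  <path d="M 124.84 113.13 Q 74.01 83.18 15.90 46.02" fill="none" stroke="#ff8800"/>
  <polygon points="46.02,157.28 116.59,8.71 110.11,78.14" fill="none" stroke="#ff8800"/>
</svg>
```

(bCNC post)
(Date: synthetic)
G21
G90
G00 X46.64 Y144.61
M3 S534
G1 X72.65 Y116.77 F2117
G1 X97.25 Y94.14 F2117
G1 X120.46 Y76.73 F2117
G1 X142.26 Y64.53 F2117
G1 X162.66 Y57.54 F2117
M5
G00 X51.31 Y165.43
M3 S786
G1 X43.55 Y170.85 F1138
G1 X37.48 Y169.00 F1138
G1 X33.43 Y163.75 F1138
G1 X31.73 Y158.98 F1138
G1 X32.71 Y158.57 F1138
M5
G00 X70.59 Y115.94
M3 S534
G1 X131.38 Y137.75 F2117
G1 X43.56 Y118.92 F2117
G1 X47.01 Y168.39 F2117
G1 X138.52 Y132.60 F2117
G1 X37.74 Y46.52 F2117
M5
G00 X166.55 Y151.74
M3 S534
G1 X160.52 Y153.56 F2117
G1 X160.39 Y159.86 F2117
G1 X166.34 Y161.93 F2117
G1 X170.15 Y156.91 F2117
G1 X166.55 Y151.74 F2117
M5
G00 X23.06 Y133.34
M3 S534
G1 X22.01 Y14.32 F2117
G1 X9.74 Y190.45 F2117
G1 X66.90 Y14.53 F2117
G1 X77.52 Y12.01 F2117
G1 X99.88 Y45.35 F2117
G1 X23.06 Y133.34 F2117
M5
G00 X124.84 Y89.28
M3 S786
G1 X104.22 Y101.55 F1138
G1 X83.01 Y114.39 F1138
G1 X61.22 Y127.82 F1138
G1 X38.85 Y141.81 F1138
G1 X15.90 Y156.39 F1138
M5
G00 X46.02 Y45.13
M3 S786
G1 X116.59 Y193.70 F1138
G1 X110.11 Y124.27 F1138
G1 X46.02 Y45.13 F1138
M5
G00 X0.00 Y0.00

1 u = 1 mm; y_m = 202.41 − y.

[1] `<path>` quadratic bezier, #ff00ff→score S534 F2117: (46.64,144.61) → (72.65,116.77) → (97.25,94.14) → (120.46,76.73) → (142.26,64.53) → (162.66,57.54)

[2] `<path>` cubic bezier, #ff8800→cut S786 F1138: (51.31,165.43) → (43.55,170.85) → (37.48,169.00) → (33.43,163.75) → (31.73,158.98) → (32.71,158.57)

[3] `<path>` open polyline, #ff00ff→score S534 F2117: (70.59,115.94) → (131.38,137.75) → (43.56,118.92) → (47.01,168.39) → (138.52,132.60) → (37.74,46.52)

[4] `<path>` regular polygon, #ff00ff→score S534 F2117: (166.55,151.74) → (160.52,153.56) → (160.39,159.86) → (166.34,161.93) → (170.15,156.91) → (166.55,151.74) (closed)

[5] `<path>` closed polygon, #ff00ff→score S534 F2117: (23.06,133.34) → (22.01,14.32) → (9.74,190.45) → (66.90,14.53) → (77.52,12.01) → (99.88,45.35) → (23.06,133.34) (closed)

[6] `<path>` quadratic bezier, #ff8800→cut S786 F1138: (124.84,89.28) → (104.22,101.55) → (83.01,114.39) → (61.22,127.82) → (38.85,141.81) → (15.90,156.39)

[7] `<polygon>` closed polygon, #ff8800→cut S786 F1138: (46.02,45.13) → (116.59,193.70) → (110.11,124.27) → (46.02,45.13) (closed)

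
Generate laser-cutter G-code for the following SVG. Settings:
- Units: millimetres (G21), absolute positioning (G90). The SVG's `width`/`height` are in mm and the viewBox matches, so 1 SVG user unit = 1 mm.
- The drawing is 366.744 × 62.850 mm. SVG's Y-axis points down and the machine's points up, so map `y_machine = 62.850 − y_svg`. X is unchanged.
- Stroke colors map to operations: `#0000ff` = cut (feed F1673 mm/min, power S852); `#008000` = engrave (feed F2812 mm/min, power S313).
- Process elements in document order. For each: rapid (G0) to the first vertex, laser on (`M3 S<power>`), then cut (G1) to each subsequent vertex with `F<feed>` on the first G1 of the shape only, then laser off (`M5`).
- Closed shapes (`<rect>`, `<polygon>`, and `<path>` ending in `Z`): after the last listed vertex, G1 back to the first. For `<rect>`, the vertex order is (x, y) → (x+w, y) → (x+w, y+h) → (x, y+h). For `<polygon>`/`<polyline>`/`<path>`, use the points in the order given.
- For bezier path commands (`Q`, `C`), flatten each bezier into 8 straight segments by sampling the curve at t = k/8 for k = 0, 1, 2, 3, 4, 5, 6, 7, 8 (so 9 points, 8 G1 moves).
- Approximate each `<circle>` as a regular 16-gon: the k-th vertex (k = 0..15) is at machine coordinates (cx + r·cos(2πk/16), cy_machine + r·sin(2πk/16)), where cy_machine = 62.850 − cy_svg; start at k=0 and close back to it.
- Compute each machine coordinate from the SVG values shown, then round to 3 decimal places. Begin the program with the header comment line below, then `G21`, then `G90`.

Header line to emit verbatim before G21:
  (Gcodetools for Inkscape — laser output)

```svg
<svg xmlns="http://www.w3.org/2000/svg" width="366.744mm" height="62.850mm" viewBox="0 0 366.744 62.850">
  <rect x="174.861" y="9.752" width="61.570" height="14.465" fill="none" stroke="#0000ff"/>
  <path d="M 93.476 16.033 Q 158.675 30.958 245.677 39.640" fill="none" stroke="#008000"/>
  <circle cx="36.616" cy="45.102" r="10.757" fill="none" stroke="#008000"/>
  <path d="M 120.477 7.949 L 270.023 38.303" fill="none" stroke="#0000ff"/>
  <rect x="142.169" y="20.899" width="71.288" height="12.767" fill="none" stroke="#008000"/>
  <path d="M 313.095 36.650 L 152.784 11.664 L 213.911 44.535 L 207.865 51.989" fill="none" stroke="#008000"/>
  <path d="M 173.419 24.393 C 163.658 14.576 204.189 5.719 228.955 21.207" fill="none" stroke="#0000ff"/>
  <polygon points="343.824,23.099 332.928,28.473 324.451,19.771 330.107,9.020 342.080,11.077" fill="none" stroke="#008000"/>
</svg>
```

(Gcodetools for Inkscape — laser output)
G21
G90
G0 X174.861 Y53.098
M3 S852
G1 X236.431 Y53.098 F1673
G1 X236.431 Y38.633
G1 X174.861 Y38.633
G1 X174.861 Y53.098
M5
G0 X93.476 Y46.817
M3 S313
G1 X110.116 Y43.183 F2812
G1 X127.438 Y39.745
G1 X145.441 Y36.501
G1 X164.126 Y33.453
G1 X183.492 Y30.599
G1 X203.539 Y27.941
G1 X224.267 Y25.478
G1 X245.677 Y23.210
M5
G0 X47.373 Y17.748
M3 S313
G1 X46.554 Y21.865 F2812
G1 X44.222 Y25.354
G1 X40.733 Y27.686
G1 X36.616 Y28.505
G1 X32.499 Y27.686
G1 X29.010 Y25.354
G1 X26.678 Y21.865
G1 X25.859 Y17.748
G1 X26.678 Y13.631
G1 X29.010 Y10.142
G1 X32.499 Y7.810
G1 X36.616 Y6.991
G1 X40.733 Y7.810
G1 X44.222 Y10.142
G1 X46.554 Y13.631
G1 X47.373 Y17.748
M5
G0 X120.477 Y54.901
M3 S852
G1 X270.023 Y24.547 F1673
M5
G0 X142.169 Y41.951
M3 S313
G1 X213.457 Y41.951 F2812
G1 X213.457 Y29.184
G1 X142.169 Y29.184
G1 X142.169 Y41.951
M5
G0 X313.095 Y26.200
M3 S313
G1 X152.784 Y51.186 F2812
G1 X213.911 Y18.315
G1 X207.865 Y10.861
M5
G0 X173.419 Y38.457
M3 S852
G1 X171.987 Y42.048 F1673
G1 X174.496 Y45.274
G1 X180.171 Y47.863
G1 X188.239 Y49.539
G1 X197.926 Y50.030
G1 X208.457 Y49.060
G1 X219.058 Y46.356
G1 X228.955 Y41.643
M5
G0 X343.824 Y39.751
M3 S313
G1 X332.928 Y34.377 F2812
G1 X324.451 Y43.079
G1 X330.107 Y53.830
G1 X342.080 Y51.773
G1 X343.824 Y39.751
M5

viewBox `0 0 366.744 62.850` with mm width/height → 1 unit = 1 mm. Flip: y_m = 62.850 − y_svg.

**Shape 1** — `<rect>` rectangle, stroke `#0000ff` → cut (S852, F1673). Machine vertices: (174.861,53.098) → (236.431,53.098) → (236.431,38.633) → (174.861,38.633) → (174.861,53.098). Closed: final G1 returns to the first vertex.

**Shape 2** — `<path>` quadratic bezier, stroke `#008000` → engrave (S313, F2812). Control points (SVG): P0=(93.476,16.033), P1=(158.675,30.958), P2=(245.677,39.640); sampled at t=k/8. Machine vertices: (93.476,46.817) → (110.116,43.183) → (127.438,39.745) → (145.441,36.501) → (164.126,33.453) → (183.492,30.599) → (203.539,27.941) → (224.267,25.478) → (245.677,23.210). Open path.

**Shape 3** — `<circle>` circle, stroke `#008000` → engrave (S313, F2812). Machine vertices: (47.373,17.748) → (46.554,21.865) → (44.222,25.354) → (40.733,27.686) → (36.616,28.505) → (32.499,27.686) → (29.010,25.354) → (26.678,21.865) → (25.859,17.748) → (26.678,13.631) → (29.010,10.142) → (32.499,7.810) → (36.616,6.991) → (40.733,7.810) → (44.222,10.142) → (46.554,13.631) → (47.373,17.748). Closed: final G1 returns to the first vertex.

**Shape 4** — `<path>` line segment, stroke `#0000ff` → cut (S852, F1673). Machine vertices: (120.477,54.901) → (270.023,24.547). Open path.

**Shape 5** — `<rect>` rectangle, stroke `#008000` → engrave (S313, F2812). Machine vertices: (142.169,41.951) → (213.457,41.951) → (213.457,29.184) → (142.169,29.184) → (142.169,41.951). Closed: final G1 returns to the first vertex.

**Shape 6** — `<path>` open polyline, stroke `#008000` → engrave (S313, F2812). Machine vertices: (313.095,26.200) → (152.784,51.186) → (213.911,18.315) → (207.865,10.861). Open path.

**Shape 7** — `<path>` cubic bezier, stroke `#0000ff` → cut (S852, F1673). Control points (SVG): P0=(173.419,24.393), P1=(163.658,14.576), P2=(204.189,5.719), P3=(228.955,21.207); sampled at t=k/8. Machine vertices: (173.419,38.457) → (171.987,42.048) → (174.496,45.274) → (180.171,47.863) → (188.239,49.539) → (197.926,50.030) → (208.457,49.060) → (219.058,46.356) → (228.955,41.643). Open path.

**Shape 8** — `<polygon>` regular polygon, stroke `#008000` → engrave (S313, F2812). Machine vertices: (343.824,39.751) → (332.928,34.377) → (324.451,43.079) → (330.107,53.830) → (342.080,51.773) → (343.824,39.751). Closed: final G1 returns to the first vertex.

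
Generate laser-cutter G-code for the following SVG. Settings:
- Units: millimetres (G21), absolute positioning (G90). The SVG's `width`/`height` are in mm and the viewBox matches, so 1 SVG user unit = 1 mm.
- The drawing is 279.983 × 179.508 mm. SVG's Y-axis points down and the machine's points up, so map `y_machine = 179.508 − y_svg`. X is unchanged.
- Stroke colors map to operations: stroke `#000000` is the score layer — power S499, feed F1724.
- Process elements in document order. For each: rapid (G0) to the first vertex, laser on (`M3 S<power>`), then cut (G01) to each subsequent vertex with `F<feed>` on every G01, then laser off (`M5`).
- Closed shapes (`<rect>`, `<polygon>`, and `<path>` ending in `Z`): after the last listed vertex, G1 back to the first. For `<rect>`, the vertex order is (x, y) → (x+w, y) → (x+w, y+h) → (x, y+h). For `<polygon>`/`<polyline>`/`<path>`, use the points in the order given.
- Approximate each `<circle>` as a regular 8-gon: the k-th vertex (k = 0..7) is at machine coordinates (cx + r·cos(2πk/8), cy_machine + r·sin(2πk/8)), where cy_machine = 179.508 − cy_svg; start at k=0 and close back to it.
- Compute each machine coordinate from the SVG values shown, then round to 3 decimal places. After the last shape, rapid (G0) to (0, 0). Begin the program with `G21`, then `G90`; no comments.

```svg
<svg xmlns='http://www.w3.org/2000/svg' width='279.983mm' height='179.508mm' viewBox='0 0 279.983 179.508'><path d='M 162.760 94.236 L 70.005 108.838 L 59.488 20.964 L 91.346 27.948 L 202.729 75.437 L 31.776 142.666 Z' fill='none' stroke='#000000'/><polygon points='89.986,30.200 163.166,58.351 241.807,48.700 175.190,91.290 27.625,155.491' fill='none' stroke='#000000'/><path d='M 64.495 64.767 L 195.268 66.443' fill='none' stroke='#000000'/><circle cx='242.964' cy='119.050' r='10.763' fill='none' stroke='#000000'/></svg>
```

G21
G90
G0 X162.760 Y85.272
M3 S499
G01 X70.005 Y70.670 F1724
G01 X59.488 Y158.544 F1724
G01 X91.346 Y151.560 F1724
G01 X202.729 Y104.071 F1724
G01 X31.776 Y36.842 F1724
G01 X162.760 Y85.272 F1724
M5
G0 X89.986 Y149.308
M3 S499
G01 X163.166 Y121.157 F1724
G01 X241.807 Y130.808 F1724
G01 X175.190 Y88.218 F1724
G01 X27.625 Y24.017 F1724
G01 X89.986 Y149.308 F1724
M5
G0 X64.495 Y114.741
M3 S499
G01 X195.268 Y113.065 F1724
M5
G0 X253.727 Y60.458
M3 S499
G01 X250.575 Y68.069 F1724
G01 X242.964 Y71.221 F1724
G01 X235.353 Y68.069 F1724
G01 X232.201 Y60.458 F1724
G01 X235.353 Y52.847 F1724
G01 X242.964 Y49.695 F1724
G01 X250.575 Y52.847 F1724
G01 X253.727 Y60.458 F1724
M5
G0 X0.000 Y0.000

viewBox `0 0 279.983 179.508` with mm width/height → 1 unit = 1 mm. Flip: y_m = 179.508 − y_svg.

**Shape 1** — `<path>` closed polygon, stroke `#000000` → score (S499, F1724). Machine vertices: (162.760,85.272) → (70.005,70.670) → (59.488,158.544) → (91.346,151.560) → (202.729,104.071) → (31.776,36.842) → (162.760,85.272). Closed: final G1 returns to the first vertex.

**Shape 2** — `<polygon>` closed polygon, stroke `#000000` → score (S499, F1724). Machine vertices: (89.986,149.308) → (163.166,121.157) → (241.807,130.808) → (175.190,88.218) → (27.625,24.017) → (89.986,149.308). Closed: final G1 returns to the first vertex.

**Shape 3** — `<path>` line segment, stroke `#000000` → score (S499, F1724). Machine vertices: (64.495,114.741) → (195.268,113.065). Open path.

**Shape 4** — `<circle>` circle, stroke `#000000` → score (S499, F1724). Machine vertices: (253.727,60.458) → (250.575,68.069) → (242.964,71.221) → (235.353,68.069) → (232.201,60.458) → (235.353,52.847) → (242.964,49.695) → (250.575,52.847) → (253.727,60.458). Closed: final G1 returns to the first vertex.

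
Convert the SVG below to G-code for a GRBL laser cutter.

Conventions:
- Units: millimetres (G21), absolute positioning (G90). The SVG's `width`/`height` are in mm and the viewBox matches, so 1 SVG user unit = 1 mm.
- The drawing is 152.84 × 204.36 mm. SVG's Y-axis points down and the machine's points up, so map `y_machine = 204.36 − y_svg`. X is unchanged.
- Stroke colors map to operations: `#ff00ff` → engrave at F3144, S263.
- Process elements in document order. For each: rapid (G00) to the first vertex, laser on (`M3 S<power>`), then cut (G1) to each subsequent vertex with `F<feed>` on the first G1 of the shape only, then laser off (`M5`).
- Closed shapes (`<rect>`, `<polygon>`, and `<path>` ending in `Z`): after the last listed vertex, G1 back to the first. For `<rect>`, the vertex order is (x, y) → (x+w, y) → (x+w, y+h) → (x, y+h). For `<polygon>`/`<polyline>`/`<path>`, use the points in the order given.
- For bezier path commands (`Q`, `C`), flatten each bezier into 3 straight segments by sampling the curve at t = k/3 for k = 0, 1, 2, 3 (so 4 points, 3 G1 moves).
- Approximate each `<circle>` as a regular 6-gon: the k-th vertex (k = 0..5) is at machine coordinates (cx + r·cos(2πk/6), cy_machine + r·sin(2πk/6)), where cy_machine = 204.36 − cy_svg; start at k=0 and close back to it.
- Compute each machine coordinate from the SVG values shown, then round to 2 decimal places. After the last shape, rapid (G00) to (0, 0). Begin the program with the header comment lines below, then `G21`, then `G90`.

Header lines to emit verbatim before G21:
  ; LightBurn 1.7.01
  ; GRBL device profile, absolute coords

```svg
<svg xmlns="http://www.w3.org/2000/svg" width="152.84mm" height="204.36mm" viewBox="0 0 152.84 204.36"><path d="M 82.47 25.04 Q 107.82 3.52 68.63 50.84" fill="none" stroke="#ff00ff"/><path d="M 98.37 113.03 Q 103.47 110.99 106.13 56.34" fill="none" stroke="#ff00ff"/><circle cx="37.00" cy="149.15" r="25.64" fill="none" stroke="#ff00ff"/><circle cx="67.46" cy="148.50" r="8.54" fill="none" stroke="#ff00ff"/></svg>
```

1 u = 1 mm; y_m = 204.36 − y.

[1] `<path>` quadratic bezier, #ff00ff→engrave S263 F3144: (82.47,179.32) → (92.20,186.02) → (87.59,177.42) → (68.63,153.52)

[2] `<path>` quadratic bezier, #ff00ff→engrave S263 F3144: (98.37,91.33) → (101.50,98.54) → (104.09,117.43) → (106.13,148.02)

[3] `<circle>` circle, #ff00ff→engrave S263 F3144: (62.64,55.21) → (49.82,77.41) → (24.18,77.41) → (11.36,55.21) → (24.18,33.01) → (49.82,33.01) → (62.64,55.21) (closed)

[4] `<circle>` circle, #ff00ff→engrave S263 F3144: (76.00,55.86) → (71.73,63.26) → (63.19,63.26) → (58.92,55.86) → (63.19,48.46) → (71.73,48.46) → (76.00,55.86) (closed)

; LightBurn 1.7.01
; GRBL device profile, absolute coords
G21
G90
G00 X82.47 Y179.32
M3 S263
G1 X92.20 Y186.02 F3144
G1 X87.59 Y177.42
G1 X68.63 Y153.52
M5
G00 X98.37 Y91.33
M3 S263
G1 X101.50 Y98.54 F3144
G1 X104.09 Y117.43
G1 X106.13 Y148.02
M5
G00 X62.64 Y55.21
M3 S263
G1 X49.82 Y77.41 F3144
G1 X24.18 Y77.41
G1 X11.36 Y55.21
G1 X24.18 Y33.01
G1 X49.82 Y33.01
G1 X62.64 Y55.21
M5
G00 X76.00 Y55.86
M3 S263
G1 X71.73 Y63.26 F3144
G1 X63.19 Y63.26
G1 X58.92 Y55.86
G1 X63.19 Y48.46
G1 X71.73 Y48.46
G1 X76.00 Y55.86
M5
G00 X0.00 Y0.00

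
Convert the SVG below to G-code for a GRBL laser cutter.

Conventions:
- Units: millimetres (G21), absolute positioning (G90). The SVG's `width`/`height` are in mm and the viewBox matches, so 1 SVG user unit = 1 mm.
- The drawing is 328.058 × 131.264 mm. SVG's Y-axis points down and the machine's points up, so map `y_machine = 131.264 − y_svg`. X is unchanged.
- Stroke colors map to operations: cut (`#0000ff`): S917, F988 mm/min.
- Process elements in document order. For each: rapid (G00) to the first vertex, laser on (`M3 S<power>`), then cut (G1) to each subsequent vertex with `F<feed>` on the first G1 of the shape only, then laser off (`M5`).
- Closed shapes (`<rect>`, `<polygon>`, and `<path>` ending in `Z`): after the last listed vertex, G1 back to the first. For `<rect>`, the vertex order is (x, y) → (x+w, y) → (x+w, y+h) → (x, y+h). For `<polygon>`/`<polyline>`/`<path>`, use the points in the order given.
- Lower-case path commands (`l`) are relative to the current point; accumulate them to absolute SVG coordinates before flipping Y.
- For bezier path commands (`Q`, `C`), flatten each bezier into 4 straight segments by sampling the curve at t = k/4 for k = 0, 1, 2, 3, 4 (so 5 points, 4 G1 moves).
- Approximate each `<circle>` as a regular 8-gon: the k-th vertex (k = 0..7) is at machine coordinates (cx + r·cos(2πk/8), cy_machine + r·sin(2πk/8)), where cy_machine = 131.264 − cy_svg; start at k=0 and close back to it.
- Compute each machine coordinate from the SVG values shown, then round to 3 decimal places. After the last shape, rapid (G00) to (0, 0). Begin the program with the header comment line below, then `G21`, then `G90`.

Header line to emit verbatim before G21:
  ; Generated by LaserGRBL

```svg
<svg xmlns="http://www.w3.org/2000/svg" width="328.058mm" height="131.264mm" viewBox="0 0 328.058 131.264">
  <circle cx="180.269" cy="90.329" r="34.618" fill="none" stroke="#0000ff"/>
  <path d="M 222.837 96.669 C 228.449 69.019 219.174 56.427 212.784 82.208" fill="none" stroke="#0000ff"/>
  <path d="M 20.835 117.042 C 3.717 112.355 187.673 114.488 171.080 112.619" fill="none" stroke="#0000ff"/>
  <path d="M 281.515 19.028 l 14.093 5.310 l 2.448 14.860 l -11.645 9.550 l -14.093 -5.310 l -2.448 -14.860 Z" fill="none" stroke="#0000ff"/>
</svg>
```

; Generated by LaserGRBL
G21
G90
G00 X214.887 Y40.935
M3 S917
G1 X204.748 Y65.414 F988
G1 X180.269 Y75.553
G1 X155.790 Y65.414
G1 X145.651 Y40.935
G1 X155.790 Y16.456
G1 X180.269 Y6.317
G1 X204.748 Y16.456
G1 X214.887 Y40.935
M5
G00 X222.837 Y34.595
M3 S917
G1 X224.532 Y52.145 F988
G1 X222.311 Y61.862
G1 X217.840 Y61.561
G1 X212.784 Y49.056
M5
G00 X20.835 Y14.222
M3 S917
G1 X39.423 Y16.628 F988
G1 X95.761 Y17.490
G1 X152.197 Y17.825
G1 X171.080 Y18.645
M5
G00 X281.515 Y112.236
M3 S917
G1 X295.608 Y106.926 F988
G1 X298.056 Y92.066
G1 X286.411 Y82.516
G1 X272.318 Y87.826
G1 X269.870 Y102.686
G1 X281.515 Y112.236
M5
G00 X0.000 Y0.000

1 u = 1 mm; y_m = 131.264 − y.

[1] `<circle>` circle, #0000ff→cut S917 F988: (214.887,40.935) → (204.748,65.414) → (180.269,75.553) → (155.790,65.414) → (145.651,40.935) → (155.790,16.456) → (180.269,6.317) → (204.748,16.456) → (214.887,40.935) (closed)

[2] `<path>` cubic bezier, #0000ff→cut S917 F988: (222.837,34.595) → (224.532,52.145) → (222.311,61.862) → (217.840,61.561) → (212.784,49.056)

[3] `<path>` cubic bezier, #0000ff→cut S917 F988: (20.835,14.222) → (39.423,16.628) → (95.761,17.490) → (152.197,17.825) → (171.080,18.645)

[4] `<path>` regular polygon, #0000ff→cut S917 F988: (281.515,112.236) → (295.608,106.926) → (298.056,92.066) → (286.411,82.516) → (272.318,87.826) → (269.870,102.686) → (281.515,112.236) (closed)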